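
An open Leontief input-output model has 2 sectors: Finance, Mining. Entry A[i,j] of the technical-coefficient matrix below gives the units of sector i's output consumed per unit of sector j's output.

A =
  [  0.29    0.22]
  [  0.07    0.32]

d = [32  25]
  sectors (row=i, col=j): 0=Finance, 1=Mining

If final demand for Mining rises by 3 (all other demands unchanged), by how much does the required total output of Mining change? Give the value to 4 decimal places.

Form M = I − A:
  [  0.71   -0.22]
  [ -0.07    0.68]
Leontief inverse L = M⁻¹:
  [  1.4549    0.4707]
  [  0.1498    1.5190]
Total output x = L · d:
  x_0 = 1.4549·32 + 0.4707·25 = 58.3226
  x_1 = 0.1498·32 + 1.5190·25 = 42.7685
Δx_1 = L[1,1] · Δd_1 = 1.5190 · 3 = 4.5571

4.5571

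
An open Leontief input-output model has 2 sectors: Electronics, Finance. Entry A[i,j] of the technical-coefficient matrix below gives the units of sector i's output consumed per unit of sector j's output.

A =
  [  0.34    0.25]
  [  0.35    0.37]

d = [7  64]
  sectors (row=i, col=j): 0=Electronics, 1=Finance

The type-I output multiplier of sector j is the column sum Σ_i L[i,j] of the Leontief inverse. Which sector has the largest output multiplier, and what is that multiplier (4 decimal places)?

Electronics (2.9851)

Form M = I − A:
  [  0.66   -0.25]
  [ -0.35    0.63]
Leontief inverse L = M⁻¹:
  [  1.9190    0.7615]
  [  1.0661    2.0104]
Total output x = L · d:
  x_0 = 1.9190·7 + 0.7615·64 = 62.1687
  x_1 = 1.0661·7 + 2.0104·64 = 136.1255
Output multipliers (column sums of L):
  Electronics: 2.9851
  Finance: 2.7719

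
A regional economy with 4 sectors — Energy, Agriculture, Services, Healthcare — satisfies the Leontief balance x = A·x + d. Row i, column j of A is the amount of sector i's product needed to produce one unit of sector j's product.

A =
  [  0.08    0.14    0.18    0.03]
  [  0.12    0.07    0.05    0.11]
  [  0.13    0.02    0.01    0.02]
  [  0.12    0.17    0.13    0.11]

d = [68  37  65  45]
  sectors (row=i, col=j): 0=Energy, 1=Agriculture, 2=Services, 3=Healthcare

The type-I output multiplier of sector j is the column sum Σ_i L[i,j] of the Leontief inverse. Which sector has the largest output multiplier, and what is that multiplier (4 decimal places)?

Energy (1.7085)

Form M = I − A:
  [  0.92   -0.14   -0.18   -0.03]
  [ -0.12    0.93   -0.05   -0.11]
  [ -0.13   -0.02    0.99   -0.02]
  [ -0.12   -0.17   -0.13    0.89]
Leontief inverse L = M⁻¹:
  [  1.1529    0.1908    0.2281    0.0676]
  [  0.1826    1.1323    0.1099    0.1486]
  [  0.1594    0.0530    1.0464    0.0354]
  [  0.2136    0.2497    0.2046    1.1663]
Total output x = L · d:
  x_0 = 1.1529·68 + 0.1908·37 + 0.2281·65 + 0.0676·45 = 103.3258
  x_1 = 0.1826·68 + 1.1323·37 + 0.1099·65 + 0.1486·45 = 68.1394
  x_2 = 0.1594·68 + 0.0530·37 + 1.0464·65 + 0.0354·45 = 82.4102
  x_3 = 0.2136·68 + 0.2497·37 + 0.2046·65 + 1.1663·45 = 89.5462
Output multipliers (column sums of L):
  Energy: 1.7085
  Agriculture: 1.6258
  Services: 1.5890
  Healthcare: 1.4178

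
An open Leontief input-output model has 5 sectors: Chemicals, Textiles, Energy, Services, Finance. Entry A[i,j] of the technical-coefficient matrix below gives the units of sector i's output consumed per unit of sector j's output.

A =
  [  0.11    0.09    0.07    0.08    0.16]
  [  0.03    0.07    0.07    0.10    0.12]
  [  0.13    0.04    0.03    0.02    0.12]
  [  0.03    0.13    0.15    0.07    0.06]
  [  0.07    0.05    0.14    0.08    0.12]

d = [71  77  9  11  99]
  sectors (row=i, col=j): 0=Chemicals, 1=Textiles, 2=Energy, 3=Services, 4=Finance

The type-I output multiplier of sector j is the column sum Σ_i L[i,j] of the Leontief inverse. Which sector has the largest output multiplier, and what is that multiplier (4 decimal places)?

Form M = I − A:
  [  0.89   -0.09   -0.07   -0.08   -0.16]
  [ -0.03    0.93   -0.07   -0.10   -0.12]
  [ -0.13   -0.04    0.97   -0.02   -0.12]
  [ -0.03   -0.13   -0.15    0.93   -0.06]
  [ -0.07   -0.05   -0.14   -0.08    0.88]
Leontief inverse L = M⁻¹:
  [  1.1776    0.1552    0.1570    0.1443    0.2665]
  [  0.0782    1.1198    0.1374    0.1469    0.1957]
  [  0.1795    0.0838    1.0884    0.0648    0.1969]
  [  0.0865    0.1819    0.2135    1.1194    0.1460]
  [  0.1345    0.1058    0.2129    0.1319    1.2133]
Total output x = L · d:
  x_0 = 1.1776·71 + 0.1552·77 + 0.1570·9 + 0.1443·11 + 0.2665·99 = 124.9435
  x_1 = 0.0782·71 + 1.1198·77 + 0.1374·9 + 0.1469·11 + 0.1957·99 = 113.9975
  x_2 = 0.1795·71 + 0.0838·77 + 1.0884·9 + 0.0648·11 + 0.1969·99 = 49.1971
  x_3 = 0.0865·71 + 0.1819·77 + 0.2135·9 + 1.1194·11 + 0.1460·99 = 48.8371
  x_4 = 0.1345·71 + 0.1058·77 + 0.2129·9 + 0.1319·11 + 1.2133·99 = 141.1824
Output multipliers (column sums of L):
  Chemicals: 1.6563
  Textiles: 1.6466
  Energy: 1.8091
  Services: 1.6073
  Finance: 2.0183

Finance (2.0183)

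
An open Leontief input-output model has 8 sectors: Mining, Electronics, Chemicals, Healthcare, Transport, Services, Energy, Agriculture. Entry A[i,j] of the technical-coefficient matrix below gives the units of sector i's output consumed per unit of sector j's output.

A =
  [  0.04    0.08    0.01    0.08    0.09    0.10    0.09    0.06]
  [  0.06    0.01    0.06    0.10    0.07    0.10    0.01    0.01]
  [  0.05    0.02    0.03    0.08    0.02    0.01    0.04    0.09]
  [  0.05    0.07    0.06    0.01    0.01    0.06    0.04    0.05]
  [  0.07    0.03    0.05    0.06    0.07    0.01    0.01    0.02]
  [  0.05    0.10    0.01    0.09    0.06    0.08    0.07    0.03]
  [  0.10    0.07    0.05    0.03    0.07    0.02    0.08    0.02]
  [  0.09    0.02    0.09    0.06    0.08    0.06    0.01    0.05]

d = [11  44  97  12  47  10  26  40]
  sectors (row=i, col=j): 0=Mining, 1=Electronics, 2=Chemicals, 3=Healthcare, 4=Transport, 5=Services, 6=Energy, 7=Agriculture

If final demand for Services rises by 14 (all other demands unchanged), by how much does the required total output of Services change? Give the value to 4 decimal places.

Form M = I − A:
  [  0.96   -0.08   -0.01   -0.08   -0.09   -0.10   -0.09   -0.06]
  [ -0.06    0.99   -0.06   -0.10   -0.07   -0.10   -0.01   -0.01]
  [ -0.05   -0.02    0.97   -0.08   -0.02   -0.01   -0.04   -0.09]
  [ -0.05   -0.07   -0.06    0.99   -0.01   -0.06   -0.04   -0.05]
  [ -0.07   -0.03   -0.05   -0.06    0.93   -0.01   -0.01   -0.02]
  [ -0.05   -0.10   -0.01   -0.09   -0.06    0.92   -0.07   -0.03]
  [ -0.10   -0.07   -0.05   -0.03   -0.07   -0.02    0.92   -0.02]
  [ -0.09   -0.02   -0.09   -0.06   -0.08   -0.06   -0.01    0.95]
Leontief inverse L = M⁻¹:
  [  1.1012    0.1311    0.0528    0.1391    0.1470    0.1542    0.1318    0.0940]
  [  0.1015    1.0517    0.0882    0.1447    0.1083    0.1406    0.0438    0.0411]
  [  0.0881    0.0496    1.0593    0.1140    0.0540    0.0435    0.0653    0.1163]
  [  0.0883    0.1009    0.0862    1.0527    0.0472    0.0971    0.0680    0.0757]
  [  0.1022    0.0570    0.0734    0.0940    1.1009    0.0398    0.0334    0.0441]
  [  0.1029    0.1459    0.0474    0.1433    0.1098    1.1313    0.1079    0.0604]
  [  0.1481    0.1091    0.0821    0.0793    0.1176    0.0629    1.1163    0.0504]
  [  0.1370    0.0608    0.1227    0.1113    0.1252    0.1033    0.0453    1.0863]
Total output x = L · d:
  x_0 = 1.1012·11 + 0.1311·44 + 0.0528·97 + 0.1391·12 + 0.1470·47 + 0.1542·10 + 0.1318·26 + 0.0940·40 = 40.3077
  x_1 = 0.1015·11 + 1.0517·44 + 0.0882·97 + 0.1447·12 + 0.1083·47 + 0.1406·10 + 0.0438·26 + 0.0411·40 = 66.9602
  x_2 = 0.0881·11 + 0.0496·44 + 1.0593·97 + 0.1140·12 + 0.0540·47 + 0.0435·10 + 0.0653·26 + 0.1163·40 = 116.6010
  x_3 = 0.0883·11 + 0.1009·44 + 0.0862·97 + 1.0527·12 + 0.0472·47 + 0.0971·10 + 0.0680·26 + 0.0757·40 = 34.3926
  x_4 = 0.1022·11 + 0.0570·44 + 0.0734·97 + 0.0940·12 + 1.1009·47 + 0.0398·10 + 0.0334·26 + 0.0441·40 = 66.6497
  x_5 = 0.1029·11 + 0.1459·44 + 0.0474·97 + 0.1433·12 + 0.1098·47 + 1.1313·10 + 0.1079·26 + 0.0604·40 = 35.5635
  x_6 = 0.1481·11 + 0.1091·44 + 0.0821·97 + 0.0793·12 + 0.1176·47 + 0.0629·10 + 1.1163·26 + 0.0504·40 = 52.5390
  x_7 = 0.1370·11 + 0.0608·44 + 0.1227·97 + 0.1113·12 + 0.1252·47 + 0.1033·10 + 0.0453·26 + 1.0863·40 = 68.9639
Δx_5 = L[5,5] · Δd_5 = 1.1313 · 14 = 15.8386

15.8386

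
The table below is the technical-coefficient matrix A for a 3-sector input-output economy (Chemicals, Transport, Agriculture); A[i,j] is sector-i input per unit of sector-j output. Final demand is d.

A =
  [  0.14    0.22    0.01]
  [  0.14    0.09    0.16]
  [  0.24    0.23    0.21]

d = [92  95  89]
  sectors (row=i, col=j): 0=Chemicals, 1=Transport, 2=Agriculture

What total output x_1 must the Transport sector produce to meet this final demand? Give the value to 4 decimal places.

Form M = I − A:
  [  0.86   -0.22   -0.01]
  [ -0.14    0.91   -0.16]
  [ -0.24   -0.23    0.79]
Leontief inverse L = M⁻¹:
  [  1.2372    0.3194    0.0804]
  [  0.2703    1.2280    0.2521]
  [  0.4545    0.4545    1.3636]
Total output x = L · d:
  x_0 = 1.2372·92 + 0.3194·95 + 0.0804·89 = 151.3194
  x_1 = 0.2703·92 + 1.2280·95 + 0.2521·89 = 163.9592
  x_2 = 0.4545·92 + 0.4545·95 + 1.3636·89 = 206.3636

163.9592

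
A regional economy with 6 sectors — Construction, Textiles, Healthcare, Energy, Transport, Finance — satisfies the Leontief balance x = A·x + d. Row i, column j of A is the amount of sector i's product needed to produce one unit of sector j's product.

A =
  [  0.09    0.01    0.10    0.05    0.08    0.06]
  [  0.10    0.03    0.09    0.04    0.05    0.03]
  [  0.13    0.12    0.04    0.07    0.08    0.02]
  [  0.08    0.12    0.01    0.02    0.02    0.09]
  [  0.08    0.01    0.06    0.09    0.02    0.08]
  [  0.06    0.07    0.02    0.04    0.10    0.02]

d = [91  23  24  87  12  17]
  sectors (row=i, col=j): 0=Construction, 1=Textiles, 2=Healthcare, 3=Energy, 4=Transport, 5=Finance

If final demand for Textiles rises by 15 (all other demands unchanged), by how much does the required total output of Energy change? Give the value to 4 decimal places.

2.1712

Form M = I − A:
  [  0.91   -0.01   -0.10   -0.05   -0.08   -0.06]
  [ -0.10    0.97   -0.09   -0.04   -0.05   -0.03]
  [ -0.13   -0.12    0.96   -0.07   -0.08   -0.02]
  [ -0.08   -0.12   -0.01    0.98   -0.02   -0.09]
  [ -0.08   -0.01   -0.06   -0.09    0.98   -0.08]
  [ -0.06   -0.07   -0.02   -0.04   -0.10    0.98]
Leontief inverse L = M⁻¹:
  [  1.1471    0.0467    0.1340    0.0846    0.1181    0.0918]
  [  0.1514    1.0613    0.1224    0.0698    0.0838    0.0575]
  [  0.1962    0.1552    1.0865    0.1074    0.1208    0.0587]
  [  0.1263    0.1447    0.0434    1.0455    0.0541    0.1135]
  [  0.1272    0.0450    0.0868    0.1157    1.0535    0.1076]
  [  0.1032    0.0923    0.0497    0.0668    0.1254    1.0469]
Total output x = L · d:
  x_0 = 1.1471·91 + 0.0467·23 + 0.1340·24 + 0.0846·87 + 0.1181·12 + 0.0918·17 = 119.0096
  x_1 = 0.1514·91 + 1.0613·23 + 0.1224·24 + 0.0698·87 + 0.0838·12 + 0.0575·17 = 49.1850
  x_2 = 0.1962·91 + 0.1552·23 + 1.0865·24 + 0.1074·87 + 0.1208·12 + 0.0587·17 = 59.2974
  x_3 = 0.1263·91 + 0.1447·23 + 0.0434·24 + 1.0455·87 + 0.0541·12 + 0.1135·17 = 109.3925
  x_4 = 0.1272·91 + 0.0450·23 + 0.0868·24 + 0.1157·87 + 1.0535·12 + 0.1076·17 = 39.2263
  x_5 = 0.1032·91 + 0.0923·23 + 0.0497·24 + 0.0668·87 + 0.1254·12 + 1.0469·17 = 37.8243
Δx_3 = L[3,1] · Δd_1 = 0.1447 · 15 = 2.1712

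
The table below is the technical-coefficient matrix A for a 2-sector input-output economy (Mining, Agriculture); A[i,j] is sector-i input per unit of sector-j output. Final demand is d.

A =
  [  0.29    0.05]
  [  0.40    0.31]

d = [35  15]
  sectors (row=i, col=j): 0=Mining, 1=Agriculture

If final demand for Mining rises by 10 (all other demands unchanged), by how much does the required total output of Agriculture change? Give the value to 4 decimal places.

8.5124

Form M = I − A:
  [  0.71   -0.05]
  [ -0.40    0.69]
Leontief inverse L = M⁻¹:
  [  1.4684    0.1064]
  [  0.8512    1.5110]
Total output x = L · d:
  x_0 = 1.4684·35 + 0.1064·15 = 52.9900
  x_1 = 0.8512·35 + 1.5110·15 = 52.4580
Δx_1 = L[1,0] · Δd_0 = 0.8512 · 10 = 8.5124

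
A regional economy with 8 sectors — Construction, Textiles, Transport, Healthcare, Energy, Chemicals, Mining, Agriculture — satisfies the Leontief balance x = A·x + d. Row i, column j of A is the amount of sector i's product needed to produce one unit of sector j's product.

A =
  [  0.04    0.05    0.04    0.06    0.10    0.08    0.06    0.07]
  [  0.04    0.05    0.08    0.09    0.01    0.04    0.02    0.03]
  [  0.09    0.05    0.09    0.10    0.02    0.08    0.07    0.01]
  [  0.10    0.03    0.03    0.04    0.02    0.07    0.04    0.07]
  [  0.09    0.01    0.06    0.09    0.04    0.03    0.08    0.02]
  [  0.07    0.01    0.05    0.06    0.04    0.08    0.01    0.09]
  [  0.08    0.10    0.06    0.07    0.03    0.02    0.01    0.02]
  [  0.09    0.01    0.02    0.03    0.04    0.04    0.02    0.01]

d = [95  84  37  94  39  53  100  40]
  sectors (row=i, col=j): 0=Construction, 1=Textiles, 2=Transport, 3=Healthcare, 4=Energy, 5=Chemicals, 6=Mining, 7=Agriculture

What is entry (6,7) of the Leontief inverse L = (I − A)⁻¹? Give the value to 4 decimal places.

Form M = I − A:
  [  0.96   -0.05   -0.04   -0.06   -0.10   -0.08   -0.06   -0.07]
  [ -0.04    0.95   -0.08   -0.09   -0.01   -0.04   -0.02   -0.03]
  [ -0.09   -0.05    0.91   -0.10   -0.02   -0.08   -0.07   -0.01]
  [ -0.10   -0.03   -0.03    0.96   -0.02   -0.07   -0.04   -0.07]
  [ -0.09   -0.01   -0.06   -0.09    0.96   -0.03   -0.08   -0.02]
  [ -0.07   -0.01   -0.05   -0.06   -0.04    0.92   -0.01   -0.09]
  [ -0.08   -0.10   -0.06   -0.07   -0.03   -0.02    0.99   -0.02]
  [ -0.09   -0.01   -0.02   -0.03   -0.04   -0.04   -0.02    0.99]
Leontief inverse L = M⁻¹:
  [  1.1042    0.0798    0.0835    0.1156    0.1326    0.1265    0.0932    0.1056]
  [  0.0869    1.0738    0.1132    0.1309    0.0324    0.0786    0.0448    0.0578]
  [  0.1554    0.0867    1.1377    0.1592    0.0552    0.1347    0.1049    0.0518]
  [  0.1488    0.0550    0.0631    1.0823    0.0508    0.1107    0.0656    0.1018]
  [  0.1451    0.0413    0.0976    0.1378    1.0708    0.0730    0.1104    0.0527]
  [  0.1228    0.0319    0.0830    0.1026    0.0700    1.1224    0.0376    0.1220]
  [  0.1273    0.1265    0.0971    0.1162    0.0560    0.0604    1.0381    0.0496]
  [  0.1223    0.0270    0.0429    0.0599    0.0623    0.0679    0.0400    1.0325]
Total output x = L · d:
  x_0 = 1.1042·95 + 0.0798·84 + 0.0835·37 + 0.1156·94 + 0.1326·39 + 0.1265·53 + 0.0932·100 + 0.1056·40 = 150.9824
  x_1 = 0.0869·95 + 1.0738·84 + 0.1132·37 + 0.1309·94 + 0.0324·39 + 0.0786·53 + 0.0448·100 + 0.0578·40 = 127.1762
  x_2 = 0.1554·95 + 0.0867·84 + 1.1377·37 + 0.1592·94 + 0.0552·39 + 0.1347·53 + 0.1049·100 + 0.0518·40 = 100.9623
  x_3 = 0.1488·95 + 0.0550·84 + 0.0631·37 + 1.0823·94 + 0.0508·39 + 0.1107·53 + 0.0656·100 + 0.1018·40 = 141.3069
  x_4 = 0.1451·95 + 0.0413·84 + 0.0976·37 + 0.1378·94 + 1.0708·39 + 0.0730·53 + 0.1104·100 + 0.0527·40 = 92.5984
  x_5 = 0.1228·95 + 0.0319·84 + 0.0830·37 + 0.1026·94 + 0.0700·39 + 1.1224·53 + 0.0376·100 + 0.1220·40 = 97.9065
  x_6 = 0.1273·95 + 0.1265·84 + 0.0971·37 + 0.1162·94 + 0.0560·39 + 0.0604·53 + 1.0381·100 + 0.0496·40 = 148.4143
  x_7 = 0.1223·95 + 0.0270·84 + 0.0429·37 + 0.0599·94 + 0.0623·39 + 0.0679·53 + 0.0400·100 + 1.0325·40 = 72.4314

L[6,7] = 0.0496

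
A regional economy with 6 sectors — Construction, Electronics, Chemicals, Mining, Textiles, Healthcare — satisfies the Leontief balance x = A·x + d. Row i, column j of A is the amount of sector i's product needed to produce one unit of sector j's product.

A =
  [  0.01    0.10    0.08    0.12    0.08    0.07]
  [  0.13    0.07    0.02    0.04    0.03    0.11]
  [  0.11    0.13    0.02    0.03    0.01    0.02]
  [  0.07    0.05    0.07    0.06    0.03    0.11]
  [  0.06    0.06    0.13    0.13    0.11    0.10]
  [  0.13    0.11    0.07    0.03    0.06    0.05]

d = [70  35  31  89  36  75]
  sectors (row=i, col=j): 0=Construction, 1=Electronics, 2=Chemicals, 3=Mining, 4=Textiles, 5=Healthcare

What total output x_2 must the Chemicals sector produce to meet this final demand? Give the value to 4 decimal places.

62.1956

Form M = I − A:
  [  0.99   -0.10   -0.08   -0.12   -0.08   -0.07]
  [ -0.13    0.93   -0.02   -0.04   -0.03   -0.11]
  [ -0.11   -0.13    0.98   -0.03   -0.01   -0.02]
  [ -0.07   -0.05   -0.07    0.94   -0.03   -0.11]
  [ -0.06   -0.06   -0.13   -0.13    0.89   -0.10]
  [ -0.13   -0.11   -0.07   -0.03   -0.06    0.95]
Leontief inverse L = M⁻¹:
  [  1.0833    0.1673    0.1294    0.1703    0.1193    0.1342]
  [  0.1883    1.1335    0.0659    0.0893    0.0699    0.1642]
  [  0.1561    0.1778    1.0515    0.0685    0.0386    0.0662]
  [  0.1299    0.1119    0.1116    1.1028    0.0646    0.1594]
  [  0.1494    0.1503    0.1964    0.1983    1.1630    0.1779]
  [  0.1951    0.1803    0.1187    0.0860    0.1028    1.1112]
Total output x = L · d:
  x_0 = 1.0833·70 + 0.1673·35 + 0.1294·31 + 0.1703·89 + 0.1193·36 + 0.1342·75 = 115.2190
  x_1 = 0.1883·70 + 1.1335·35 + 0.0659·31 + 0.0893·89 + 0.0699·36 + 0.1642·75 = 77.6724
  x_2 = 0.1561·70 + 0.1778·35 + 1.0515·31 + 0.0685·89 + 0.0386·36 + 0.0662·75 = 62.1956
  x_3 = 0.1299·70 + 0.1119·35 + 0.1116·31 + 1.1028·89 + 0.0646·36 + 0.1594·75 = 128.8935
  x_4 = 0.1494·70 + 0.1503·35 + 0.1964·31 + 0.1983·89 + 1.1630·36 + 0.1779·75 = 94.6618
  x_5 = 0.1951·70 + 0.1803·35 + 0.1187·31 + 0.0860·89 + 0.1028·36 + 1.1112·75 = 118.3396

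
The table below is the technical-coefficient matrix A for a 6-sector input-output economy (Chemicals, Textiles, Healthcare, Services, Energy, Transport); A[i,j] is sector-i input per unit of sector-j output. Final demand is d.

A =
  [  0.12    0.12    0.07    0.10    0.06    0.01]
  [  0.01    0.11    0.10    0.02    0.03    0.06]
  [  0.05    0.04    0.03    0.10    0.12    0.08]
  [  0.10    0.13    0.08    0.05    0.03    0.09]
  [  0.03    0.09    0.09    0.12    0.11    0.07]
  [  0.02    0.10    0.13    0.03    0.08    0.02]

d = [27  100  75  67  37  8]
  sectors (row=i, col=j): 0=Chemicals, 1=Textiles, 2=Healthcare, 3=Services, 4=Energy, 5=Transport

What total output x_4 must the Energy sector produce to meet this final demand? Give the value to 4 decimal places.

Form M = I − A:
  [  0.88   -0.12   -0.07   -0.10   -0.06   -0.01]
  [ -0.01    0.89   -0.10   -0.02   -0.03   -0.06]
  [ -0.05   -0.04    0.97   -0.10   -0.12   -0.08]
  [ -0.10   -0.13   -0.08    0.95   -0.03   -0.09]
  [ -0.03   -0.09   -0.09   -0.12    0.89   -0.07]
  [ -0.02   -0.10   -0.13   -0.03   -0.08    0.98]
Leontief inverse L = M⁻¹:
  [  1.1697    0.2052    0.1371    0.1582    0.1148    0.0584]
  [  0.0323    1.1602    0.1456    0.0551    0.0712    0.0934]
  [  0.0896    0.1151    1.0946    0.1529    0.1738    0.1238]
  [  0.1421    0.2107    0.1489    1.1028    0.0860    0.1339]
  [  0.0748    0.1768    0.1643    0.1812    1.1741    0.1255]
  [  0.0495    0.1587    0.1808    0.0777    0.1311    1.0619]
Total output x = L · d:
  x_0 = 1.1697·27 + 0.2052·100 + 0.1371·75 + 0.1582·67 + 0.1148·37 + 0.0584·8 = 77.6989
  x_1 = 0.0323·27 + 1.1602·100 + 0.1456·75 + 0.0551·67 + 0.0712·37 + 0.0934·8 = 134.8852
  x_2 = 0.0896·27 + 0.1151·100 + 1.0946·75 + 0.1529·67 + 0.1738·37 + 0.1238·8 = 113.6906
  x_3 = 0.1421·27 + 0.2107·100 + 0.1489·75 + 1.1028·67 + 0.0860·37 + 0.1339·8 = 114.2080
  x_4 = 0.0748·27 + 0.1768·100 + 0.1643·75 + 0.1812·67 + 1.1741·37 + 0.1255·8 = 88.6072
  x_5 = 0.0495·27 + 0.1587·100 + 0.1808·75 + 0.0777·67 + 0.1311·37 + 1.0619·8 = 49.3236

88.6072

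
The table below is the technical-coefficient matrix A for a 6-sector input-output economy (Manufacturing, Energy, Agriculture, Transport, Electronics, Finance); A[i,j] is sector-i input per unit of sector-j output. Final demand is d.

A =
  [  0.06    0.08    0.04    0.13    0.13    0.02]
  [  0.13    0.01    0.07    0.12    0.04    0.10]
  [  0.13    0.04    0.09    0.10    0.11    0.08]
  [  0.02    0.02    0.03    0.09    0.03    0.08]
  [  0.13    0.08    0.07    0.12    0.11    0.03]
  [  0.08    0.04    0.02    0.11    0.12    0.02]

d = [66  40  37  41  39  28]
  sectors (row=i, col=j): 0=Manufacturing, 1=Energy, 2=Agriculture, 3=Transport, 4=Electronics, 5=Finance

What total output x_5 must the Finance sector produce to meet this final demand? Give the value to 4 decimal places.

58.1715

Form M = I − A:
  [  0.94   -0.08   -0.04   -0.13   -0.13   -0.02]
  [ -0.13    0.99   -0.07   -0.12   -0.04   -0.10]
  [ -0.13   -0.04    0.91   -0.10   -0.11   -0.08]
  [ -0.02   -0.02   -0.03    0.91   -0.03   -0.08]
  [ -0.13   -0.08   -0.07   -0.12    0.89   -0.03]
  [ -0.08   -0.04   -0.02   -0.11   -0.12    0.98]
Leontief inverse L = M⁻¹:
  [  1.1290    0.1175    0.0825    0.2197    0.1966    0.0657]
  [  0.1923    1.0492    0.1080    0.2098    0.1146    0.1404]
  [  0.2133    0.0890    1.1403    0.2097    0.2007    0.1298]
  [  0.0550    0.0393    0.0506    1.1391    0.0685    0.1043]
  [  0.2110    0.1263    0.1201    0.2273    1.1937    0.0821]
  [  0.1364    0.0741    0.0548    0.1865    0.1787    1.0559]
Total output x = L · d:
  x_0 = 1.1290·66 + 0.1175·40 + 0.0825·37 + 0.2197·41 + 0.1966·39 + 0.0657·28 = 100.7830
  x_1 = 0.1923·66 + 1.0492·40 + 0.1080·37 + 0.2098·41 + 0.1146·39 + 0.1404·28 = 75.6553
  x_2 = 0.2133·66 + 0.0890·40 + 1.1403·37 + 0.2097·41 + 0.2007·39 + 0.1298·28 = 79.8832
  x_3 = 0.0550·66 + 0.0393·40 + 0.0506·37 + 1.1391·41 + 0.0685·39 + 0.1043·28 = 59.3700
  x_4 = 0.2110·66 + 0.1263·40 + 0.1201·37 + 0.2273·41 + 1.1937·39 + 0.0821·28 = 81.5906
  x_5 = 0.1364·66 + 0.0741·40 + 0.0548·37 + 0.1865·41 + 0.1787·39 + 1.0559·28 = 58.1715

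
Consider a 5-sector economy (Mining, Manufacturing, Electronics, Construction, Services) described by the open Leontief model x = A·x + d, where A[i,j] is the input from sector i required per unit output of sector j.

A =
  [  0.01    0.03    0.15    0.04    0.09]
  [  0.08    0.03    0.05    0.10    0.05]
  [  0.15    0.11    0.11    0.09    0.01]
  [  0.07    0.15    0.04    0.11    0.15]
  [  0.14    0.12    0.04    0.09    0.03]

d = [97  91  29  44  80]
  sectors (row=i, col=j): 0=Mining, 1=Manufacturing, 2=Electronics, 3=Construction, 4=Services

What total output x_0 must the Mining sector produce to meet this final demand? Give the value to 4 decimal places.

Form M = I − A:
  [  0.99   -0.03   -0.15   -0.04   -0.09]
  [ -0.08    0.97   -0.05   -0.10   -0.05]
  [ -0.15   -0.11    0.89   -0.09   -0.01]
  [ -0.07   -0.15   -0.04    0.89   -0.15]
  [ -0.14   -0.12   -0.04   -0.09    0.97]
Leontief inverse L = M⁻¹:
  [  1.0695    0.0837    0.1943    0.0892    0.1193]
  [  0.1242    1.0789    0.0921    0.1453    0.0906]
  [  0.2126    0.1722    1.1790    0.1547    0.0647]
  [  0.1470    0.2254    0.1002    1.1869    0.2098]
  [  0.1921    0.1736    0.0974    0.1473    1.0815]
Total output x = L · d:
  x_0 = 1.0695·97 + 0.0837·91 + 0.1943·29 + 0.0892·44 + 0.1193·80 = 130.4608
  x_1 = 0.1242·97 + 1.0789·91 + 0.0921·29 + 0.1453·44 + 0.0906·80 = 126.5375
  x_2 = 0.2126·97 + 0.1722·91 + 1.1790·29 + 0.1547·44 + 0.0647·80 = 82.4635
  x_3 = 0.1470·97 + 0.2254·91 + 0.1002·29 + 1.1869·44 + 0.2098·80 = 106.6854
  x_4 = 0.1921·97 + 0.1736·91 + 0.0974·29 + 0.1473·44 + 1.0815·80 = 130.2569

130.4608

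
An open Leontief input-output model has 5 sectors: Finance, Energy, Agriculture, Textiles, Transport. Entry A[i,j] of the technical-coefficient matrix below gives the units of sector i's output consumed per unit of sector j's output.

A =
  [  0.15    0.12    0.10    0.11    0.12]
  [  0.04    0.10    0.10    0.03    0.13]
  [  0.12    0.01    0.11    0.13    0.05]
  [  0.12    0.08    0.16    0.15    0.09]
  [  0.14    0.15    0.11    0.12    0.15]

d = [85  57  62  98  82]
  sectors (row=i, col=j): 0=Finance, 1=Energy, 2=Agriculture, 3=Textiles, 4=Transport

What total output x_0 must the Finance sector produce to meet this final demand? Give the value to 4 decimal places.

186.3944

Form M = I − A:
  [  0.85   -0.12   -0.10   -0.11   -0.12]
  [ -0.04    0.90   -0.10   -0.03   -0.13]
  [ -0.12   -0.01    0.89   -0.13   -0.05]
  [ -0.12   -0.08   -0.16    0.85   -0.09]
  [ -0.14   -0.15   -0.11   -0.12    0.85]
Leontief inverse L = M⁻¹:
  [  1.3023    0.2426    0.2514    0.2526    0.2625]
  [  0.1375    1.1798    0.1975    0.1213    0.2243]
  [  0.2344    0.0902    1.2212    0.2406    0.1442]
  [  0.2735    0.1927    0.3134    1.2982    0.2240]
  [  0.3077    0.2870    0.2786    0.2774    1.3096]
Total output x = L · d:
  x_0 = 1.3023·85 + 0.2426·57 + 0.2514·62 + 0.2526·98 + 0.2625·82 = 186.3944
  x_1 = 0.1375·85 + 1.1798·57 + 0.1975·62 + 0.1213·98 + 0.2243·82 = 121.4650
  x_2 = 0.2344·85 + 0.0902·57 + 1.2212·62 + 0.2406·98 + 0.1442·82 = 136.1832
  x_3 = 0.2735·85 + 0.1927·57 + 0.3134·62 + 1.2982·98 + 0.2240·82 = 199.2543
  x_4 = 0.3077·85 + 0.2870·57 + 0.2786·62 + 0.2774·98 + 1.3096·82 = 194.3596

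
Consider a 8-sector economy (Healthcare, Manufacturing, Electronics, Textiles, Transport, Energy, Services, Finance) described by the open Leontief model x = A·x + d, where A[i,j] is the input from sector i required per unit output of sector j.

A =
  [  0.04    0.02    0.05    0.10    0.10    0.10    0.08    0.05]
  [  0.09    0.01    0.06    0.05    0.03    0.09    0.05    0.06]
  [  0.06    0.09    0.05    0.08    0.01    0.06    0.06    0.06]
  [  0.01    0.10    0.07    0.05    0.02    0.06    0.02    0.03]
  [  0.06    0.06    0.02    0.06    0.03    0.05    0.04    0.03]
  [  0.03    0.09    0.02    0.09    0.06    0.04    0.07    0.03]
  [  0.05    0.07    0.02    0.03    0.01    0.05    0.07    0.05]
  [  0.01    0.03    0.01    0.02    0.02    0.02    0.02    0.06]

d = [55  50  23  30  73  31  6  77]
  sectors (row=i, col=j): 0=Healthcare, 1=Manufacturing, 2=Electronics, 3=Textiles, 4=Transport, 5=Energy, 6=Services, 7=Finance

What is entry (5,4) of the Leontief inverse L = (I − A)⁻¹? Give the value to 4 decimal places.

L[5,4] = 0.0829

Form M = I − A:
  [  0.96   -0.02   -0.05   -0.10   -0.10   -0.10   -0.08   -0.05]
  [ -0.09    0.99   -0.06   -0.05   -0.03   -0.09   -0.05   -0.06]
  [ -0.06   -0.09    0.95   -0.08   -0.01   -0.06   -0.06   -0.06]
  [ -0.01   -0.10   -0.07    0.95   -0.02   -0.06   -0.02   -0.03]
  [ -0.06   -0.06   -0.02   -0.06    0.97   -0.05   -0.04   -0.03]
  [ -0.03   -0.09   -0.02   -0.09   -0.06    0.96   -0.07   -0.03]
  [ -0.05   -0.07   -0.02   -0.03   -0.01   -0.05    0.93   -0.05]
  [ -0.01   -0.03   -0.01   -0.02   -0.02   -0.02   -0.02    0.94]
Leontief inverse L = M⁻¹:
  [  1.0758    0.0774    0.0821    0.1523    0.1296    0.1490    0.1240    0.0877]
  [  0.1187    1.0548    0.0869    0.0964    0.0588    0.1324    0.0891    0.0931]
  [  0.0934    0.1348    1.0815    0.1256    0.0372    0.1069    0.0995    0.0965]
  [  0.0387    0.1356    0.0952    1.0863    0.0393    0.0965    0.0503    0.0585]
  [  0.0852    0.0936    0.0435    0.0956    1.0522    0.0860    0.0702    0.0564]
  [  0.0618    0.1315    0.0485    0.1299    0.0829    1.0826    0.1047    0.0617]
  [  0.0754    0.1014    0.0414    0.0631    0.0308    0.0844    1.1006    0.0774]
  [  0.0218    0.0458    0.0200    0.0353    0.0293    0.0357    0.0334    1.0742]
Total output x = L · d:
  x_0 = 1.0758·55 + 0.0774·50 + 0.0821·23 + 0.1523·30 + 0.1296·73 + 0.1490·31 + 0.1240·6 + 0.0877·77 = 91.0744
  x_1 = 0.1187·55 + 1.0548·50 + 0.0869·23 + 0.0964·30 + 0.0588·73 + 0.1324·31 + 0.0891·6 + 0.0931·77 = 80.2581
  x_2 = 0.0934·55 + 0.1348·50 + 1.0815·23 + 0.1256·30 + 0.0372·73 + 0.1069·31 + 0.0995·6 + 0.0965·77 = 54.5771
  x_3 = 0.0387·55 + 0.1356·50 + 0.0952·23 + 1.0863·30 + 0.0393·73 + 0.0965·31 + 0.0503·6 + 0.0585·77 = 54.3474
  x_4 = 0.0852·55 + 0.0936·50 + 0.0435·23 + 0.0956·30 + 1.0522·73 + 0.0860·31 + 0.0702·6 + 0.0564·77 = 97.4701
  x_5 = 0.0618·55 + 0.1315·50 + 0.0485·23 + 0.1299·30 + 0.0829·73 + 1.0826·31 + 0.1047·6 + 0.0617·77 = 59.9850
  x_6 = 0.0754·55 + 0.1014·50 + 0.0414·23 + 0.0631·30 + 0.0308·73 + 0.0844·31 + 1.1006·6 + 0.0774·77 = 29.4900
  x_7 = 0.0218·55 + 0.0458·50 + 0.0200·23 + 0.0353·30 + 0.0293·73 + 0.0357·31 + 0.0334·6 + 1.0742·77 = 91.1597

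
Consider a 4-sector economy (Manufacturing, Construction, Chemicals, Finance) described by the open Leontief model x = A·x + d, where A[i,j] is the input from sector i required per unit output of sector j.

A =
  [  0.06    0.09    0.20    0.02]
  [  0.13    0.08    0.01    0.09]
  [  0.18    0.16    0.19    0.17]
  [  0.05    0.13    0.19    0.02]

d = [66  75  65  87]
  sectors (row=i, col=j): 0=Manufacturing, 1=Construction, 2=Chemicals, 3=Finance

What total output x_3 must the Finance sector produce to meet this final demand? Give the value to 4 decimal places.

Form M = I − A:
  [  0.94   -0.09   -0.20   -0.02]
  [ -0.13    0.92   -0.01   -0.09]
  [ -0.18   -0.16    0.81   -0.17]
  [ -0.05   -0.13   -0.19    0.98]
Leontief inverse L = M⁻¹:
  [  1.1528    0.1797    0.3088    0.0936]
  [  0.1806    1.1373    0.0876    0.1233]
  [  0.3223    0.3108    1.3825    0.2749]
  [  0.1453    0.2203    0.2954    1.0948]
Total output x = L · d:
  x_0 = 1.1528·66 + 0.1797·75 + 0.3088·65 + 0.0936·87 = 117.7788
  x_1 = 0.1806·66 + 1.1373·75 + 0.0876·65 + 0.1233·87 = 113.6365
  x_2 = 0.3223·66 + 0.3108·75 + 1.3825·65 + 0.2749·87 = 158.3675
  x_3 = 0.1453·66 + 0.2203·75 + 0.2954·65 + 1.0948·87 = 140.5628

140.5628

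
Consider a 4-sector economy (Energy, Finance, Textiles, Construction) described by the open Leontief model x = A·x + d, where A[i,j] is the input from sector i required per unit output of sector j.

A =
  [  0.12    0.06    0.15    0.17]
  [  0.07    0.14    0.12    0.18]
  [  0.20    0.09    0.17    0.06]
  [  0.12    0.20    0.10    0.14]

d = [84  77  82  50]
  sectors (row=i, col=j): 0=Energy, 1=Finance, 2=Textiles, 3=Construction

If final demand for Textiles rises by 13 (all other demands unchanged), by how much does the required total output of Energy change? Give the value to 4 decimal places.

Form M = I − A:
  [  0.88   -0.06   -0.15   -0.17]
  [ -0.07    0.86   -0.12   -0.18]
  [ -0.20   -0.09    0.83   -0.06]
  [ -0.12   -0.20   -0.10    0.86]
Leontief inverse L = M⁻¹:
  [  1.2602    0.1905    0.2926    0.3094]
  [  0.2059    1.2806    0.2618    0.3270]
  [  0.3451    0.2100    1.3222    0.2044]
  [  0.2639    0.3488    0.2554    1.3058]
Total output x = L · d:
  x_0 = 1.2602·84 + 0.1905·77 + 0.2926·82 + 0.3094·50 = 159.9839
  x_1 = 0.2059·84 + 1.2806·77 + 0.2618·82 + 0.3270·50 = 153.7212
  x_2 = 0.3451·84 + 0.2100·77 + 1.3222·82 + 0.2044·50 = 163.7917
  x_3 = 0.2639·84 + 0.3488·77 + 0.2554·82 + 1.3058·50 = 135.2575
Δx_0 = L[0,2] · Δd_2 = 0.2926 · 13 = 3.8033

3.8033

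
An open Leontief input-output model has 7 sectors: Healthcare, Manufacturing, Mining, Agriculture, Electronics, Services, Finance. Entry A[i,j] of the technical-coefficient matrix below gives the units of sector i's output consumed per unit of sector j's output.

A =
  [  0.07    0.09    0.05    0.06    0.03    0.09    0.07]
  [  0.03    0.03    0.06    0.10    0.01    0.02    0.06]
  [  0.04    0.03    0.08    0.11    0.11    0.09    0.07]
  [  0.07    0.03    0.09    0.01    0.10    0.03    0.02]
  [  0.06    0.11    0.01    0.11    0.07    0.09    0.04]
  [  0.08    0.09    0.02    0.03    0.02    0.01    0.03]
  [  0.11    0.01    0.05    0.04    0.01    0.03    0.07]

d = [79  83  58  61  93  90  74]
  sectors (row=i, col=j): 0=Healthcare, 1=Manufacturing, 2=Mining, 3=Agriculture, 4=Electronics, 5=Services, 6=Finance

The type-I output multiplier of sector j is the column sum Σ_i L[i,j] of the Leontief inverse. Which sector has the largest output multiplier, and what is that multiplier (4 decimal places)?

Form M = I − A:
  [  0.93   -0.09   -0.05   -0.06   -0.03   -0.09   -0.07]
  [ -0.03    0.97   -0.06   -0.10   -0.01   -0.02   -0.06]
  [ -0.04   -0.03    0.92   -0.11   -0.11   -0.09   -0.07]
  [ -0.07   -0.03   -0.09    0.99   -0.10   -0.03   -0.02]
  [ -0.06   -0.11   -0.01   -0.11    0.93   -0.09   -0.04]
  [ -0.08   -0.09   -0.02   -0.03   -0.02    0.99   -0.03]
  [ -0.11   -0.01   -0.05   -0.04   -0.01   -0.03    0.93]
Leontief inverse L = M⁻¹:
  [  1.1189    0.1297    0.0889    0.1060    0.0632    0.1247    0.1083]
  [  0.0643    1.0534    0.0910    0.1297    0.0400    0.0456    0.0856]
  [  0.0986    0.0808    1.1245    0.1654    0.1590    0.1357    0.1120]
  [  0.1074    0.0683    0.1193    1.0558    0.1339    0.0677    0.0521]
  [  0.1104    0.1547    0.0505    0.1578    1.1070    0.1255    0.0771]
  [  0.1082    0.1143    0.0452    0.0611    0.0395    1.0335    0.0553]
  [  0.1476    0.0393    0.0791    0.0719    0.0354    0.0601    1.0999]
Total output x = L · d:
  x_0 = 1.1189·79 + 0.1297·83 + 0.0889·58 + 0.1060·61 + 0.0632·93 + 0.1247·90 + 0.1083·74 = 135.8915
  x_1 = 0.0643·79 + 1.0534·83 + 0.0910·58 + 0.1297·61 + 0.0400·93 + 0.0456·90 + 0.0856·74 = 119.8497
  x_2 = 0.0986·79 + 0.0808·83 + 1.1245·58 + 0.1654·61 + 0.1590·93 + 0.1357·90 + 0.1120·74 = 125.0960
  x_3 = 0.1074·79 + 0.0683·83 + 0.1193·58 + 1.0558·61 + 0.1339·93 + 0.0677·90 + 0.0521·74 = 107.8860
  x_4 = 0.1104·79 + 0.1547·83 + 0.0505·58 + 0.1578·61 + 1.1070·93 + 0.1255·90 + 0.0771·74 = 154.0628
  x_5 = 0.1082·79 + 0.1143·83 + 0.0452·58 + 0.0611·61 + 0.0395·93 + 1.0335·90 + 0.0553·74 = 125.1488
  x_6 = 0.1476·79 + 0.0393·83 + 0.0791·58 + 0.0719·61 + 0.0354·93 + 0.0601·90 + 1.0999·74 = 113.9913
Output multipliers (column sums of L):
  Healthcare: 1.7554
  Manufacturing: 1.6404
  Mining: 1.5985
  Agriculture: 1.7476
  Electronics: 1.5779
  Services: 1.5927
  Finance: 1.5904

Healthcare (1.7554)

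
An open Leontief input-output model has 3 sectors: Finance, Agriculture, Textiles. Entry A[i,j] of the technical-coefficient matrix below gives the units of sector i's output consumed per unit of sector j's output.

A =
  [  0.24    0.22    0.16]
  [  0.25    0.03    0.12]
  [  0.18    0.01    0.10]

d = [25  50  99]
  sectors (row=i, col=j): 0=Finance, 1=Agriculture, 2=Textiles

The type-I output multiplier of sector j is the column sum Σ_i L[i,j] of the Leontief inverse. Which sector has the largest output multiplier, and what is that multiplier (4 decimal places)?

Finance (2.2337)

Form M = I − A:
  [  0.76   -0.22   -0.16]
  [ -0.25    0.97   -0.12]
  [ -0.18   -0.01    0.90]
Leontief inverse L = M⁻¹:
  [  1.5032    0.3441    0.3131]
  [  0.4252    1.1297    0.2262]
  [  0.3054    0.0814    1.1762]
Total output x = L · d:
  x_0 = 1.5032·25 + 0.3441·50 + 0.3131·99 = 85.7847
  x_1 = 0.4252·25 + 1.1297·50 + 0.2262·99 = 89.5096
  x_2 = 0.3054·25 + 0.0814·50 + 1.1762·99 = 128.1515
Output multipliers (column sums of L):
  Finance: 2.2337
  Agriculture: 1.5552
  Textiles: 1.7156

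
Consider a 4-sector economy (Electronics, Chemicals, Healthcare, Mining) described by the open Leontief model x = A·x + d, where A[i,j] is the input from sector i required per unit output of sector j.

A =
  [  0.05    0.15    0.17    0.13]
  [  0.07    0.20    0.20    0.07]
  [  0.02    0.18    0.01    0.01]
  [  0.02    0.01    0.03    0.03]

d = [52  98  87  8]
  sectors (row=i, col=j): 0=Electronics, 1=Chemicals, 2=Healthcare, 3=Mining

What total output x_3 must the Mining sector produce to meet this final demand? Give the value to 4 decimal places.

Form M = I − A:
  [  0.95   -0.15   -0.17   -0.13]
  [ -0.07    0.80   -0.20   -0.07]
  [ -0.02   -0.18    0.99   -0.01]
  [ -0.02   -0.01   -0.03    0.97]
Leontief inverse L = M⁻¹:
  [  1.0803    0.2593    0.2429    0.1660]
  [  0.1071    1.3372    0.2920    0.1139]
  [  0.0415    0.2486    1.0685    0.0345]
  [  0.0247    0.0268    0.0411    1.0366]
Total output x = L · d:
  x_0 = 1.0803·52 + 0.2593·98 + 0.2429·87 + 0.1660·8 = 104.0521
  x_1 = 0.1071·52 + 1.3372·98 + 0.2920·87 + 0.1139·8 = 162.9258
  x_2 = 0.0415·52 + 0.2486·98 + 1.0685·87 + 0.0345·8 = 119.7631
  x_3 = 0.0247·52 + 0.0268·98 + 0.0411·87 + 1.0366·8 = 15.7765

15.7765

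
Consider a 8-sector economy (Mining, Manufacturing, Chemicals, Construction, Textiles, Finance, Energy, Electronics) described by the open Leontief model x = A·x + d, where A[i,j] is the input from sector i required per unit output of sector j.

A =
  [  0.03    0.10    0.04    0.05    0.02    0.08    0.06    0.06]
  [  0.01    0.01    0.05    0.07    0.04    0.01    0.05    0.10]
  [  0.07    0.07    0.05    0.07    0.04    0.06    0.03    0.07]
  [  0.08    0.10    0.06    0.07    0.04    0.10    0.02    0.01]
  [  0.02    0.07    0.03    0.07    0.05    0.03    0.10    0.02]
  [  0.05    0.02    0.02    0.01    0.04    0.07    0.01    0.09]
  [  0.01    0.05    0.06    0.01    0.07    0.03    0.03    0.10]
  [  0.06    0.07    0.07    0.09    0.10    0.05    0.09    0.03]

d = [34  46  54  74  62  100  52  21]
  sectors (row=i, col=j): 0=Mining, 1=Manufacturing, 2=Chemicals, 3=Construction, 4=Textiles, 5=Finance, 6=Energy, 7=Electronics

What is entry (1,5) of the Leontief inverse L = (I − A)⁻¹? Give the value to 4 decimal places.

L[1,5] = 0.0435

Form M = I − A:
  [  0.97   -0.10   -0.04   -0.05   -0.02   -0.08   -0.06   -0.06]
  [ -0.01    0.99   -0.05   -0.07   -0.04   -0.01   -0.05   -0.10]
  [ -0.07   -0.07    0.95   -0.07   -0.04   -0.06   -0.03   -0.07]
  [ -0.08   -0.10   -0.06    0.93   -0.04   -0.10   -0.02   -0.01]
  [ -0.02   -0.07   -0.03   -0.07    0.95   -0.03   -0.10   -0.02]
  [ -0.05   -0.02   -0.02   -0.01   -0.04    0.93   -0.01   -0.09]
  [ -0.01   -0.05   -0.06   -0.01   -0.07   -0.03    0.97   -0.10]
  [ -0.06   -0.07   -0.07   -0.09   -0.10   -0.05   -0.09    0.97]
Leontief inverse L = M⁻¹:
  [  1.0603    0.1406    0.0760    0.0905    0.0586    0.1181    0.0944    0.1084]
  [  0.0383    1.0501    0.0818    0.1070    0.0747    0.0435    0.0816    0.1316]
  [  0.1042    0.1186    1.0882    0.1156    0.0796    0.1039    0.0687    0.1168]
  [  0.1137    0.1462    0.0963    1.1134    0.0761    0.1448    0.0555    0.0613]
  [  0.0450    0.1084    0.0625    0.1049    1.0839    0.0628    0.1305    0.0612]
  [  0.0731    0.0523    0.0451    0.0404    0.0693    1.0994    0.0392    0.1211]
  [  0.0362    0.0871    0.0911    0.0486    0.1057    0.0602    1.0656    0.1359]
  [  0.0982    0.1286    0.1153    0.1424    0.1469    0.1001    0.1362    1.0864]
Total output x = L · d:
  x_0 = 1.0603·34 + 0.1406·46 + 0.0760·54 + 0.0905·74 + 0.0586·62 + 0.1181·100 + 0.0944·52 + 0.1084·21 = 75.9475
  x_1 = 0.0383·34 + 1.0501·46 + 0.0818·54 + 0.1070·74 + 0.0747·62 + 0.0435·100 + 0.0816·52 + 0.1316·21 = 77.9236
  x_2 = 0.1042·34 + 0.1186·46 + 1.0882·54 + 0.1156·74 + 0.0796·62 + 0.1039·100 + 0.0687·52 + 0.1168·21 = 97.6697
  x_3 = 0.1137·34 + 0.1462·46 + 0.0963·54 + 1.1134·74 + 0.0761·62 + 0.1448·100 + 0.0555·52 + 0.0613·21 = 121.5611
  x_4 = 0.0450·34 + 0.1084·46 + 0.0625·54 + 0.1049·74 + 1.0839·62 + 0.0628·100 + 0.1305·52 + 0.0612·21 = 99.2069
  x_5 = 0.0731·34 + 0.0523·46 + 0.0451·54 + 0.0404·74 + 0.0693·62 + 1.0994·100 + 0.0392·52 + 0.1211·21 = 129.1309
  x_6 = 0.0362·34 + 0.0871·46 + 0.0911·54 + 0.0486·74 + 0.1057·62 + 0.0602·100 + 1.0656·52 + 0.1359·21 = 84.5906
  x_7 = 0.0982·34 + 0.1286·46 + 0.1153·54 + 0.1424·74 + 0.1469·62 + 0.1001·100 + 0.1362·52 + 1.0864·21 = 75.0302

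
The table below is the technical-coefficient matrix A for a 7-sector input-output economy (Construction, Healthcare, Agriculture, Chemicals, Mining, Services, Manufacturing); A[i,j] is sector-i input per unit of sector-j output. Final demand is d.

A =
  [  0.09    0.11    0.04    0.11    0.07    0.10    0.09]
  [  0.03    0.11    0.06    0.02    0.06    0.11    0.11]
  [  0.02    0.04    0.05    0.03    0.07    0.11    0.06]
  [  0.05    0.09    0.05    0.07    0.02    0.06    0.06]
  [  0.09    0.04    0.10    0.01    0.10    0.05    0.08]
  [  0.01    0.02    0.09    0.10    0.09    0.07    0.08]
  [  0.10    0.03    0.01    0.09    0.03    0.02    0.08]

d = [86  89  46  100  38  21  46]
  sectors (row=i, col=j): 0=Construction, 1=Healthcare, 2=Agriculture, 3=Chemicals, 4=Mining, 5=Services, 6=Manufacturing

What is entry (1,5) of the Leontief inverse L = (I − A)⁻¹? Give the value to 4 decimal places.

L[1,5] = 0.1742

Form M = I − A:
  [  0.91   -0.11   -0.04   -0.11   -0.07   -0.10   -0.09]
  [ -0.03    0.89   -0.06   -0.02   -0.06   -0.11   -0.11]
  [ -0.02   -0.04    0.95   -0.03   -0.07   -0.11   -0.06]
  [ -0.05   -0.09   -0.05    0.93   -0.02   -0.06   -0.06]
  [ -0.09   -0.04   -0.10   -0.01    0.90   -0.05   -0.08]
  [ -0.01   -0.02   -0.09   -0.10   -0.09    0.93   -0.08]
  [ -0.10   -0.03   -0.01   -0.09   -0.03   -0.02    0.92]
Leontief inverse L = M⁻¹:
  [  1.1527    0.1819    0.1031    0.1820    0.1379    0.1807    0.1808]
  [  0.0787    1.1614    0.1114    0.0757    0.1174    0.1742    0.1841]
  [  0.0562    0.0760    1.0919    0.0727    0.1155    0.1575    0.1143]
  [  0.0884    0.1373    0.0899    1.1161    0.0632    0.1143    0.1192]
  [  0.1418    0.0901    0.1491    0.0625    1.1574    0.1130    0.1489]
  [  0.0550    0.0643    0.1370    0.1485    0.1398    1.1251    0.1417]
  [  0.1429    0.0762    0.0433    0.1375    0.0670    0.0664    1.1334]
Total output x = L · d:
  x_0 = 1.1527·86 + 0.1819·89 + 0.1031·46 + 0.1820·100 + 0.1379·38 + 0.1807·21 + 0.1808·46 = 155.6100
  x_1 = 0.0787·86 + 1.1614·89 + 0.1114·46 + 0.0757·100 + 0.1174·38 + 0.1742·21 + 0.1841·46 = 139.4116
  x_2 = 0.0562·86 + 0.0760·89 + 1.0919·46 + 0.0727·100 + 0.1155·38 + 0.1575·21 + 0.1143·46 = 82.0549
  x_3 = 0.0884·86 + 0.1373·89 + 0.0899·46 + 1.1161·100 + 0.0632·38 + 0.1143·21 + 0.1192·46 = 145.8481
  x_4 = 0.1418·86 + 0.0901·89 + 0.1491·46 + 0.0625·100 + 1.1574·38 + 0.1130·21 + 0.1489·46 = 86.5230
  x_5 = 0.0550·86 + 0.0643·89 + 0.1370·46 + 0.1485·100 + 0.1398·38 + 1.1251·21 + 0.1417·46 = 67.0678
  x_6 = 0.1429·86 + 0.0762·89 + 0.0433·46 + 0.1375·100 + 0.0670·38 + 0.0664·21 + 1.1334·46 = 90.8992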